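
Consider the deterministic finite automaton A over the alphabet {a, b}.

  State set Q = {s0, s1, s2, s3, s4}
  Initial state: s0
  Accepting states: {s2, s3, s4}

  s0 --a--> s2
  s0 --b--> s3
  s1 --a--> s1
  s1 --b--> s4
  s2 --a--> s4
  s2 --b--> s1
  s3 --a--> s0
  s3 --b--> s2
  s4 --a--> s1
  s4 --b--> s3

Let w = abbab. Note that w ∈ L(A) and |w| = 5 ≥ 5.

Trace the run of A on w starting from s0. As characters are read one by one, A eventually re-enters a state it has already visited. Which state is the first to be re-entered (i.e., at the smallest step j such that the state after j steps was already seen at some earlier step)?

s1

State sequence: s0 -a-> s2 -b-> s1 -b-> s4 -a-> s1 -b-> s4
First repeat at step 4: s1 was already visited.

The earliest repeat is at step j = 4: A is in s1, which it already visited at step i = 2.
With |Q| = 5, pigeonhole forces a state repeat no later than step 5; the substring read between the first and second visits to that state can be pumped.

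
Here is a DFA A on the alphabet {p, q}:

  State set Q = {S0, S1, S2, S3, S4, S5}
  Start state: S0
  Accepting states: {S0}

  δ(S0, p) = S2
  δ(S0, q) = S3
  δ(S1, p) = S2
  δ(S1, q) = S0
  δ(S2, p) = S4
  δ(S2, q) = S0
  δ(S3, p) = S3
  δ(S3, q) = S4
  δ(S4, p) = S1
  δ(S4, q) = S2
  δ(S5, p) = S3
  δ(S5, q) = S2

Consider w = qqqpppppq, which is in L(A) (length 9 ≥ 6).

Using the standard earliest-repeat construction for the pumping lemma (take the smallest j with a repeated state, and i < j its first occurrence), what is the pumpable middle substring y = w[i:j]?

qp

State sequence: S0 -q-> S3 -q-> S4 -q-> S2 -p-> S4 -p-> S1 -p-> S2 -p-> S4 -p-> S1 -q-> S0
First repeat at step 4: S4 was already visited.

So i = 2, j = 4, giving x = w[0:2] = qq, y = w[2:4] = qp, z = w[4:9] = ppppq.
Check: |xy| = 4 ≤ 6 and |y| = 2 ≥ 1. Reading y takes A from S4 back to S4, so every xyⁱz is accepted.
Pumping length from the standard proof: p = 6 (the number of states). The repeated state found above gives |xy| = j ≤ 6 and |y| = j − i ≥ 1.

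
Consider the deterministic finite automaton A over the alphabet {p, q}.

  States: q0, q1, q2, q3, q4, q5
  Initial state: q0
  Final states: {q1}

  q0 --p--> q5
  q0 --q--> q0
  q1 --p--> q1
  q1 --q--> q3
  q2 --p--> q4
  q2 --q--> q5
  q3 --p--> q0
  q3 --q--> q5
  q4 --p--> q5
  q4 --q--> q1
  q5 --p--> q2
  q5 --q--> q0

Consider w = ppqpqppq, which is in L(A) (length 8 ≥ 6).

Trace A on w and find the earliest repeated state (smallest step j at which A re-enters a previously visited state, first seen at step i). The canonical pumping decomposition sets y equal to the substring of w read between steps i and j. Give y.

pq

State sequence: q0 -p-> q5 -p-> q2 -q-> q5 -p-> q2 -q-> q5 -p-> q2 -p-> q4 -q-> q1
First repeat at step 3: q5 was already visited.

So i = 1, j = 3, giving x = w[0:1] = p, y = w[1:3] = pq, z = w[3:8] = pqppq.
Check: |xy| = 3 ≤ 6 and |y| = 2 ≥ 1. Reading y takes A from q5 back to q5, so every xyⁱz is accepted.
With |Q| = 6, pigeonhole forces a state repeat no later than step 6; the substring read between the first and second visits to that state can be pumped.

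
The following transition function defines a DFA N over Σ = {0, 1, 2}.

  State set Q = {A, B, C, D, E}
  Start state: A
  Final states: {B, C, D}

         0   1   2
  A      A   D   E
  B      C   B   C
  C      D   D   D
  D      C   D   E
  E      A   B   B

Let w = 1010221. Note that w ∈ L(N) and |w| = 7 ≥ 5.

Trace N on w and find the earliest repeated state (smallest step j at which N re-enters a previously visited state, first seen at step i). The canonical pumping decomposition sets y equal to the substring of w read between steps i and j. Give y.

01

State sequence: A -1-> D -0-> C -1-> D -0-> C -2-> D -2-> E -1-> B
First repeat at step 3: D was already visited.

So i = 1, j = 3, giving x = w[0:1] = 1, y = w[1:3] = 01, z = w[3:7] = 0221.
Check: |xy| = 3 ≤ 5 and |y| = 2 ≥ 1. Reading y takes N from D back to D, so every xyⁱz is accepted.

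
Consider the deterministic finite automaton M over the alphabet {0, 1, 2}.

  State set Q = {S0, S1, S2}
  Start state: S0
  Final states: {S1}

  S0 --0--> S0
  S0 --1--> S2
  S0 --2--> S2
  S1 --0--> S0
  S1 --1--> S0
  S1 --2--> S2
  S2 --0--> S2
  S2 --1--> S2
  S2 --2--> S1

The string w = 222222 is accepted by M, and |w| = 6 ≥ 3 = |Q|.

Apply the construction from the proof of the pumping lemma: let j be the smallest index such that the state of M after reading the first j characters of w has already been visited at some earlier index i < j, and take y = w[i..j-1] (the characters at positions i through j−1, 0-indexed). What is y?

State sequence: S0 -2-> S2 -2-> S1 -2-> S2 -2-> S1 -2-> S2 -2-> S1
First repeat at step 3: S2 was already visited.

So i = 1, j = 3, giving x = w[0:1] = 2, y = w[1:3] = 22, z = w[3:6] = 222.
Check: |xy| = 3 ≤ 3 and |y| = 2 ≥ 1. Reading y takes M from S2 back to S2, so every xyⁱz is accepted.

22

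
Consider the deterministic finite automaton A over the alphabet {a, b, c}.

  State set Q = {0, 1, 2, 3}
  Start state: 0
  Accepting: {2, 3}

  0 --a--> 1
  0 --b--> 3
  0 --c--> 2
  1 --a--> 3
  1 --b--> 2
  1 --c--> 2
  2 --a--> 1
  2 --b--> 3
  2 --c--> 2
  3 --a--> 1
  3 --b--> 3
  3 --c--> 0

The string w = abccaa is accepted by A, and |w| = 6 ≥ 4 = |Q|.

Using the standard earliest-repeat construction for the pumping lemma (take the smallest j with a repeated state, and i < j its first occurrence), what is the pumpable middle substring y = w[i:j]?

c

State sequence: 0 -a-> 1 -b-> 2 -c-> 2 -c-> 2 -a-> 1 -a-> 3
First repeat at step 3: 2 was already visited.

So i = 2, j = 3, giving x = w[0:2] = ab, y = w[2:3] = c, z = w[3:6] = caa.
Check: |xy| = 3 ≤ 4 and |y| = 1 ≥ 1. Reading y takes A from 2 back to 2, so every xyⁱz is accepted.
Pumping length from the standard proof: p = 4 (the number of states). The repeated state found above gives |xy| = j ≤ 4 and |y| = j − i ≥ 1.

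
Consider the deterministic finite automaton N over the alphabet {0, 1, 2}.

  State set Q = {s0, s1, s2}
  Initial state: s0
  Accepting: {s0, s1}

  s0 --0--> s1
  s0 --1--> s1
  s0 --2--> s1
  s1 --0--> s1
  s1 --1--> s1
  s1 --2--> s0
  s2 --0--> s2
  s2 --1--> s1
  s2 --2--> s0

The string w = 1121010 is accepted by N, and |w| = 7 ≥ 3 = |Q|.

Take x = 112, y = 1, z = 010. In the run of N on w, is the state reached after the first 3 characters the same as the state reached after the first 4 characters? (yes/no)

State sequence: s0 -1-> s1 -1-> s1 -2-> s0 -1-> s1

After x (step 3): s0. After xy (step 4): s1.
They differ (s0 ≠ s1), so y is not a cycle from the state after x; this split is not the one the pumping-lemma construction produces, and pumping y need not keep the string in L(N).

no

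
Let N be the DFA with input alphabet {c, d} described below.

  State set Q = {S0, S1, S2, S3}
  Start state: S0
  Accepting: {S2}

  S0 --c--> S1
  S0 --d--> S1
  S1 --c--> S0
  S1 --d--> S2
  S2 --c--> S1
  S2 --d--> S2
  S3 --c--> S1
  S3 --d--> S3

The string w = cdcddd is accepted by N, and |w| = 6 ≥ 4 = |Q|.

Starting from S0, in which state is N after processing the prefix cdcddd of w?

S2

Run of N on the first 6 characters of w = c d c d d d:
  step 0: S0  (start)
  step 1: S1  (read c: S0→S1)
  step 2: S2  (read d: S1→S2)
  step 3: S1  (read c: S2→S1)
  step 4: S2  (read d: S1→S2)
  step 5: S2  (read d: S2→S2)
  step 6: S2  (read d: S2→S2)

After reading 6 characters, N is in state S2.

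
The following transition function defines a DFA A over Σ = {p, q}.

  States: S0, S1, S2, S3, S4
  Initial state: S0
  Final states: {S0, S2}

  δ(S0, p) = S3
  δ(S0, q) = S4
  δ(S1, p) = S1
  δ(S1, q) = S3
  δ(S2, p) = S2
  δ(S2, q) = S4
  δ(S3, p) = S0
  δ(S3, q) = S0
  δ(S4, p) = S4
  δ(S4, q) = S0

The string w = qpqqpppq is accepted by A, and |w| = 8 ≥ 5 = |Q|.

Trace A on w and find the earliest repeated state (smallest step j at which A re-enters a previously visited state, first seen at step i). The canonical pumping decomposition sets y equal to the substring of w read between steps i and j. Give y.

p

Run of A on w = q p q q p p p q:
  step 0: S0  (start)
  step 1: S4  (read q: S0→S4)
  step 2: S4  (read p: S4→S4)   ← first repeat (S4 seen earlier)
  step 3: S0  (read q: S4→S0)
  step 4: S4  (read q: S0→S4)
  step 5: S4  (read p: S4→S4)
  step 6: S4  (read p: S4→S4)
  step 7: S4  (read p: S4→S4)
  step 8: S0  (read q: S4→S0)

So i = 1, j = 2, giving x = w[0:1] = q, y = w[1:2] = p, z = w[2:8] = qqpppq.
Check: |xy| = 2 ≤ 5 and |y| = 1 ≥ 1. Reading y takes A from S4 back to S4, so every xyⁱz is accepted.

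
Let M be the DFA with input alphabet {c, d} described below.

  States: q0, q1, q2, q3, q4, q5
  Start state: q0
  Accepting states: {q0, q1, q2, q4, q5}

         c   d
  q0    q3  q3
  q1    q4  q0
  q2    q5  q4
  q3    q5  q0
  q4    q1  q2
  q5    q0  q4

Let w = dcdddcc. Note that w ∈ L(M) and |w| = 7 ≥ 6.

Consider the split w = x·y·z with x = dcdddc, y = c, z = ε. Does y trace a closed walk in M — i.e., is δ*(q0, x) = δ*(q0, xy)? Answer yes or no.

no

State sequence: q0 -d-> q3 -c-> q5 -d-> q4 -d-> q2 -d-> q4 -c-> q1 -c-> q4

After x (step 6): q1. After xy (step 7): q4.
They differ (q1 ≠ q4), so y is not a cycle from the state after x; this split is not the one the pumping-lemma construction produces, and pumping y need not keep the string in L(M).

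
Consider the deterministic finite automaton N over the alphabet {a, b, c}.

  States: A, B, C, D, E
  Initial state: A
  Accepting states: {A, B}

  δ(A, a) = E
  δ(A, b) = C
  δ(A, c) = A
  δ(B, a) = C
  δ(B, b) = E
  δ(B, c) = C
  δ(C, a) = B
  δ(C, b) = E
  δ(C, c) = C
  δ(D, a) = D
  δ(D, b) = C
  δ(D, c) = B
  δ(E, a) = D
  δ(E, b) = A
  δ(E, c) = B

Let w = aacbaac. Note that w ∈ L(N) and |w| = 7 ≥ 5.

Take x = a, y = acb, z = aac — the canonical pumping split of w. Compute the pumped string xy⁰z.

aaac

xy⁰z = xz = a·aac = aaac.
Reading y = acb takes N from E back to E, so after x the machine is still in E, and z then leads to the accepting state B. Hence aaac ∈ L(N).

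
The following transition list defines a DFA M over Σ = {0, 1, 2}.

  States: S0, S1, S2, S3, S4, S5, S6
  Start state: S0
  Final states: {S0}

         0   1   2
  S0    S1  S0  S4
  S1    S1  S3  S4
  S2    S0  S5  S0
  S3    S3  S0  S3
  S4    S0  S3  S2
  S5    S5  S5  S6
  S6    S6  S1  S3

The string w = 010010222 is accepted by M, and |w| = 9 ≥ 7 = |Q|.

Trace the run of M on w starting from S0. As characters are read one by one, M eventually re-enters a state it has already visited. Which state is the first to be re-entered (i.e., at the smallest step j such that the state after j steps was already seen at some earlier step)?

S3

Run of M on w = 0 1 0 0 1 0 2 2 2:
  step 0: S0  (start)
  step 1: S1  (read 0: S0→S1)
  step 2: S3  (read 1: S1→S3)
  step 3: S3  (read 0: S3→S3)   ← first repeat (S3 seen earlier)
  step 4: S3  (read 0: S3→S3)
  step 5: S0  (read 1: S3→S0)
  step 6: S1  (read 0: S0→S1)
  step 7: S4  (read 2: S1→S4)
  step 8: S2  (read 2: S4→S2)
  step 9: S0  (read 2: S2→S0)

The earliest repeat is at step j = 3: M is in S3, which it already visited at step i = 2.
Pumping length from the standard proof: p = 7 (the number of states). The repeated state found above gives |xy| = j ≤ 7 and |y| = j − i ≥ 1.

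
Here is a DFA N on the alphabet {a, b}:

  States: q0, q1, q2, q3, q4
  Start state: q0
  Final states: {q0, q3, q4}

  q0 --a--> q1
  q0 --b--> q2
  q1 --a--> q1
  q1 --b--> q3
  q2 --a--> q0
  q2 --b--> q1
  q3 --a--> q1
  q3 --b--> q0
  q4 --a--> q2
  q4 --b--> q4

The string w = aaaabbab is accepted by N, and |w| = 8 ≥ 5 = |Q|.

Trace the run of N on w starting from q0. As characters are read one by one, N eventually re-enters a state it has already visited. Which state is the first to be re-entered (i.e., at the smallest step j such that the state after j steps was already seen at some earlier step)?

Run of N on w = a a a a b b a b:
  step 0: q0  (start)
  step 1: q1  (read a: q0→q1)
  step 2: q1  (read a: q1→q1)   ← first repeat (q1 seen earlier)
  step 3: q1  (read a: q1→q1)
  step 4: q1  (read a: q1→q1)
  step 5: q3  (read b: q1→q3)
  step 6: q0  (read b: q3→q0)
  step 7: q1  (read a: q0→q1)
  step 8: q3  (read b: q1→q3)

The earliest repeat is at step j = 2: N is in q1, which it already visited at step i = 1.
Pumping length from the standard proof: p = 5 (the number of states). The repeated state found above gives |xy| = j ≤ 5 and |y| = j − i ≥ 1.

q1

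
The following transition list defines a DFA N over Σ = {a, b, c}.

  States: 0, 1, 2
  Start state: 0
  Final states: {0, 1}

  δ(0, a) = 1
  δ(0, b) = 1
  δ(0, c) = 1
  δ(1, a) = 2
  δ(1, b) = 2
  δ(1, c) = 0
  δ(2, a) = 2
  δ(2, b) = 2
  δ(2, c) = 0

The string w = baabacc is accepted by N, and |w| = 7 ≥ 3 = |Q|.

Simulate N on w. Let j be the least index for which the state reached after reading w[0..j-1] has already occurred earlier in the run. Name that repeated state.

2

Run of N on w = b a a b a c c:
  step 0: 0  (start)
  step 1: 1  (read b: 0→1)
  step 2: 2  (read a: 1→2)
  step 3: 2  (read a: 2→2)   ← first repeat (2 seen earlier)
  step 4: 2  (read b: 2→2)
  step 5: 2  (read a: 2→2)
  step 6: 0  (read c: 2→0)
  step 7: 1  (read c: 0→1)

The earliest repeat is at step j = 3: N is in 2, which it already visited at step i = 2.
With |Q| = 3, pigeonhole forces a state repeat no later than step 3; the substring read between the first and second visits to that state can be pumped.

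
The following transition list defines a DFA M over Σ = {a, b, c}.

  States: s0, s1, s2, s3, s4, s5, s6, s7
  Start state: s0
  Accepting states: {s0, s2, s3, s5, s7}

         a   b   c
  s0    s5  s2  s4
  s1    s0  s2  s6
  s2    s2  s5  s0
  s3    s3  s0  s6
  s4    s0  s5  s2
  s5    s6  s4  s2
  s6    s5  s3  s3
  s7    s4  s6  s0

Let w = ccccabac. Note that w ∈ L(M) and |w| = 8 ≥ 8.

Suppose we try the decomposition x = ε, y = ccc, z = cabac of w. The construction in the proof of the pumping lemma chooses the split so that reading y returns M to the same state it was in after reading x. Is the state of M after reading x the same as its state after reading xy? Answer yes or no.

yes

Run of M on the first 3 characters of w = c c c:
  step 0: s0  (start)
  step 1: s4  (read c: s0→s4)
  step 2: s2  (read c: s4→s2)
  step 3: s0  (read c: s2→s0)

After x (step 0): s0. After xy (step 3): s0.
They match, so y = ccc drives M around a cycle from s0 back to itself; pumping y any number of times keeps M in s0 before reading z, and xyⁱz ∈ L(M) for every i ≥ 0.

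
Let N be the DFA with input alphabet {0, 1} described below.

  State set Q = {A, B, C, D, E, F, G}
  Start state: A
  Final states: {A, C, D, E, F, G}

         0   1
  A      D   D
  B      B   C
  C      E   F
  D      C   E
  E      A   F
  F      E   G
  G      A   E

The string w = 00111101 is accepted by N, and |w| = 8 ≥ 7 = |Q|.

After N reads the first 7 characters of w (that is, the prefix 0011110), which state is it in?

E

State sequence: A -0-> D -0-> C -1-> F -1-> G -1-> E -1-> F -0-> E

After reading 7 characters, N is in state E.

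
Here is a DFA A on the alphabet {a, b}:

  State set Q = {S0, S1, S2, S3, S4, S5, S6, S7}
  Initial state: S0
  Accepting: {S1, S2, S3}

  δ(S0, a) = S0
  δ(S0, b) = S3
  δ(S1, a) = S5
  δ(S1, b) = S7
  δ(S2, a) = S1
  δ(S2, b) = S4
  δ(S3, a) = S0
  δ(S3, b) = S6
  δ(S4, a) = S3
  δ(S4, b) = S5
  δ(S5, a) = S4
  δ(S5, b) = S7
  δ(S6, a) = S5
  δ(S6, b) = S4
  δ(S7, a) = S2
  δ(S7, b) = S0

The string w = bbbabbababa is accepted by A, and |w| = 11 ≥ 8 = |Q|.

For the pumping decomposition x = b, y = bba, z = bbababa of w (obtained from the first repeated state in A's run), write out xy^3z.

xy^3z = b·bba·bba·bba·bbababa = bbbabbabbabbababa.
Reading y = bba takes A from S3 back to S3, so after x·y·y·y the machine is still in S3, and z then leads to the accepting state S2. Hence bbbabbabbabbababa ∈ L(A).

bbbabbabbabbababa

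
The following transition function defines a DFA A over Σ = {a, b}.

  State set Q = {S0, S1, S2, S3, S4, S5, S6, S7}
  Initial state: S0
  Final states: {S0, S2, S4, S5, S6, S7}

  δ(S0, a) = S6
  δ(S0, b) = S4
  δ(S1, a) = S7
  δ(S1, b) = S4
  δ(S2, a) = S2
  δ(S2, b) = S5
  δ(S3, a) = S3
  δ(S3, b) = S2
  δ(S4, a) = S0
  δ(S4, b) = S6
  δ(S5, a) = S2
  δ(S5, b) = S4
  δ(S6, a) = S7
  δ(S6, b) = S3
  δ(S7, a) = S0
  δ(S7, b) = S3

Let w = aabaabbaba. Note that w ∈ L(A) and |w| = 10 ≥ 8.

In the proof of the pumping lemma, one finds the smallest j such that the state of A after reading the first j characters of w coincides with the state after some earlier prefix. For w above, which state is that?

State sequence: S0 -a-> S6 -a-> S7 -b-> S3 -a-> S3 -a-> S3 -b-> S2 -b-> S5 -a-> S2 -b-> S5 -a-> S2
First repeat at step 4: S3 was already visited.

The earliest repeat is at step j = 4: A is in S3, which it already visited at step i = 3.
The DFA has 8 states, so the proof of the pumping lemma guarantees a repeated state among the first 8+1 visited; the segment between the two visits is the pumpable y.

S3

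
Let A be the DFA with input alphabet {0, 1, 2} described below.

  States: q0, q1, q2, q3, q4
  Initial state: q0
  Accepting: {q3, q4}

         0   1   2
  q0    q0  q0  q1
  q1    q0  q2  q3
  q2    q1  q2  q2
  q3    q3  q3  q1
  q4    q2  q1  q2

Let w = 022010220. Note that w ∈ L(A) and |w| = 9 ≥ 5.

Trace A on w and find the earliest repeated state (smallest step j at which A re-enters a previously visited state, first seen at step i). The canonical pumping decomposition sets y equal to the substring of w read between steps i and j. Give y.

State sequence: q0 -0-> q0 -2-> q1 -2-> q3 -0-> q3 -1-> q3 -0-> q3 -2-> q1 -2-> q3 -0-> q3
First repeat at step 1: q0 was already visited.

So i = 0, j = 1, giving x = w[0:0] = ε, y = w[0:1] = 0, z = w[1:9] = 22010220.
Check: |xy| = 1 ≤ 5 and |y| = 1 ≥ 1. Reading y takes A from q0 back to q0, so every xyⁱz is accepted.

0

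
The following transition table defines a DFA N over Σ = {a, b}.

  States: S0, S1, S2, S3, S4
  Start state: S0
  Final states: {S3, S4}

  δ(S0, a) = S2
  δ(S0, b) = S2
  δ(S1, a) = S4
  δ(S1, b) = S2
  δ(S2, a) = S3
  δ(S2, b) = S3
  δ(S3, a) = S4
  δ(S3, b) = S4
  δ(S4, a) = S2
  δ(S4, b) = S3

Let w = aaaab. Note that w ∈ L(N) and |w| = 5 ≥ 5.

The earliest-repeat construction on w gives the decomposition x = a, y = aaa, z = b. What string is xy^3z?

xy^3z = a·aaa·aaa·aaa·b = aaaaaaaaaab.
Reading y = aaa takes N from S2 back to S2, so after x·y·y·y the machine is still in S2, and z then leads to the accepting state S3. Hence aaaaaaaaaab ∈ L(N).

aaaaaaaaaab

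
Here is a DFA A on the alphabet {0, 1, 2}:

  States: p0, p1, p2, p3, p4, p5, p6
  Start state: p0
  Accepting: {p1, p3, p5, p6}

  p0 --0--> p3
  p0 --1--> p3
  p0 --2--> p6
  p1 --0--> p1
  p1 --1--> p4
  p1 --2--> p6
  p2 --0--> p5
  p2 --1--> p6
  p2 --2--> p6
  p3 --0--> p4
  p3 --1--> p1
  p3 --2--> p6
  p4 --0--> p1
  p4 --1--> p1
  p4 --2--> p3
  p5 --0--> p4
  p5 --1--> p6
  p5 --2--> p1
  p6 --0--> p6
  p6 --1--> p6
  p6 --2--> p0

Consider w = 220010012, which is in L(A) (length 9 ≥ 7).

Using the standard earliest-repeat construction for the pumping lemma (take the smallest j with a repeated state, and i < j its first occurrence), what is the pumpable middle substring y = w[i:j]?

Run of A on w = 2 2 0 0 1 0 0 1 2:
  step 0: p0  (start)
  step 1: p6  (read 2: p0→p6)
  step 2: p0  (read 2: p6→p0)   ← first repeat (p0 seen earlier)
  step 3: p3  (read 0: p0→p3)
  step 4: p4  (read 0: p3→p4)
  step 5: p1  (read 1: p4→p1)
  step 6: p1  (read 0: p1→p1)
  step 7: p1  (read 0: p1→p1)
  step 8: p4  (read 1: p1→p4)
  step 9: p3  (read 2: p4→p3)

So i = 0, j = 2, giving x = w[0:0] = ε, y = w[0:2] = 22, z = w[2:9] = 0010012.
Check: |xy| = 2 ≤ 7 and |y| = 2 ≥ 1. Reading y takes A from p0 back to p0, so every xyⁱz is accepted.

22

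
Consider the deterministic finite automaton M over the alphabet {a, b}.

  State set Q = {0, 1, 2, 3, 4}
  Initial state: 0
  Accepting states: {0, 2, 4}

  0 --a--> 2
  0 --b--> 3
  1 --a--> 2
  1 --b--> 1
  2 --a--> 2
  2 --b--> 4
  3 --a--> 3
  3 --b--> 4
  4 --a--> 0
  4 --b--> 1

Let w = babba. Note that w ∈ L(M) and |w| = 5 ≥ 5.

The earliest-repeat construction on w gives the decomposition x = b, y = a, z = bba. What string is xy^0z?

xy⁰z = xz = b·bba = bbba.
Reading y = a takes M from 3 back to 3, so after x the machine is still in 3, and z then leads to the accepting state 2. Hence bbba ∈ L(M).

bbba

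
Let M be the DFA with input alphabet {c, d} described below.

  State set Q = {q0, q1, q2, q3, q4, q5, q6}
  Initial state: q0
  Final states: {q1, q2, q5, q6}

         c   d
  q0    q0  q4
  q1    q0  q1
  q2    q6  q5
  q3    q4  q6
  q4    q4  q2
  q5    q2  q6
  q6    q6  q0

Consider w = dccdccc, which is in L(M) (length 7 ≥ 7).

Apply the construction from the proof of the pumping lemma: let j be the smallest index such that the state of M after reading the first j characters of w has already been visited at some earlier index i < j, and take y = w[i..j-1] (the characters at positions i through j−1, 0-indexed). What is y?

Run of M on w = d c c d c c c:
  step 0: q0  (start)
  step 1: q4  (read d: q0→q4)
  step 2: q4  (read c: q4→q4)   ← first repeat (q4 seen earlier)
  step 3: q4  (read c: q4→q4)
  step 4: q2  (read d: q4→q2)
  step 5: q6  (read c: q2→q6)
  step 6: q6  (read c: q6→q6)
  step 7: q6  (read c: q6→q6)

So i = 1, j = 2, giving x = w[0:1] = d, y = w[1:2] = c, z = w[2:7] = cdccc.
Check: |xy| = 2 ≤ 7 and |y| = 1 ≥ 1. Reading y takes M from q4 back to q4, so every xyⁱz is accepted.
The DFA has 7 states, so the proof of the pumping lemma guarantees a repeated state among the first 7+1 visited; the segment between the two visits is the pumpable y.

c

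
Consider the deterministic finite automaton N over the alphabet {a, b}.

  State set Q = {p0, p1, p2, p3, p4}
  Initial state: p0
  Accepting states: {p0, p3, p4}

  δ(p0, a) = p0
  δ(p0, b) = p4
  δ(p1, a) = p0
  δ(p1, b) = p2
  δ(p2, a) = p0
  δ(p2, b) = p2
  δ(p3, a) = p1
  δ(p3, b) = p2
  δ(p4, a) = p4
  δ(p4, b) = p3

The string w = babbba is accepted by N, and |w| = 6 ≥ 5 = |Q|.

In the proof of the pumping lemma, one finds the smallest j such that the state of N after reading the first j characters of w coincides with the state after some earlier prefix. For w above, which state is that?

p4

State sequence: p0 -b-> p4 -a-> p4 -b-> p3 -b-> p2 -b-> p2 -a-> p0
First repeat at step 2: p4 was already visited.

The earliest repeat is at step j = 2: N is in p4, which it already visited at step i = 1.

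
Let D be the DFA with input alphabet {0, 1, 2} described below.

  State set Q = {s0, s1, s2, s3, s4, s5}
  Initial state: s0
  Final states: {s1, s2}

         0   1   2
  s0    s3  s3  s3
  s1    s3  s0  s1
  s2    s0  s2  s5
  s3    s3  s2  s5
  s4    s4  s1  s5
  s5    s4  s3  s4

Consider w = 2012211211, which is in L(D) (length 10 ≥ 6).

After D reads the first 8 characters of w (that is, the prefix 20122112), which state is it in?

s3

State sequence: s0 -2-> s3 -0-> s3 -1-> s2 -2-> s5 -2-> s4 -1-> s1 -1-> s0 -2-> s3

After reading 8 characters, D is in state s3.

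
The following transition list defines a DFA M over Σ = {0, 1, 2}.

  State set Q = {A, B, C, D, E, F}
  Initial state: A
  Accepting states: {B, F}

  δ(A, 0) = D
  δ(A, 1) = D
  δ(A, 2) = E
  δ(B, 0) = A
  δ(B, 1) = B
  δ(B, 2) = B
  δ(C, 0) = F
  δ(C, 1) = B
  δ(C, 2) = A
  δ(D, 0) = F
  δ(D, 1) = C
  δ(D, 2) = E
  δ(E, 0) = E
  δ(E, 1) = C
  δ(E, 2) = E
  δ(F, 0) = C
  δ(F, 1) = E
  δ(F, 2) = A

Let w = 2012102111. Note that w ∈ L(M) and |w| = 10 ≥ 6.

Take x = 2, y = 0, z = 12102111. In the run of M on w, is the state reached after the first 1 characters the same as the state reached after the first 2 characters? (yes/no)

Run of M on the first 2 characters of w = 2 0:
  step 0: A  (start)
  step 1: E  (read 2: A→E)
  step 2: E  (read 0: E→E)

After x (step 1): E. After xy (step 2): E.
They match, so y = 0 drives M around a cycle from E back to itself; pumping y any number of times keeps M in E before reading z, and xyⁱz ∈ L(M) for every i ≥ 0.

yes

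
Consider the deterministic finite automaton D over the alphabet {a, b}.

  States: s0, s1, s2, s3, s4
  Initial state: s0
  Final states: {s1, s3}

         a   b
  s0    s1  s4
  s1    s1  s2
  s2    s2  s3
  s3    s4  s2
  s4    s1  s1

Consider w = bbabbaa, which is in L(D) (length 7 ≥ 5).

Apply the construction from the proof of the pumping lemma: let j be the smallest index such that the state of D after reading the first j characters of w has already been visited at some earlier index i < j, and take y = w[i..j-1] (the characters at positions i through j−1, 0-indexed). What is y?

State sequence: s0 -b-> s4 -b-> s1 -a-> s1 -b-> s2 -b-> s3 -a-> s4 -a-> s1
First repeat at step 3: s1 was already visited.

So i = 2, j = 3, giving x = w[0:2] = bb, y = w[2:3] = a, z = w[3:7] = bbaa.
Check: |xy| = 3 ≤ 5 and |y| = 1 ≥ 1. Reading y takes D from s1 back to s1, so every xyⁱz is accepted.

a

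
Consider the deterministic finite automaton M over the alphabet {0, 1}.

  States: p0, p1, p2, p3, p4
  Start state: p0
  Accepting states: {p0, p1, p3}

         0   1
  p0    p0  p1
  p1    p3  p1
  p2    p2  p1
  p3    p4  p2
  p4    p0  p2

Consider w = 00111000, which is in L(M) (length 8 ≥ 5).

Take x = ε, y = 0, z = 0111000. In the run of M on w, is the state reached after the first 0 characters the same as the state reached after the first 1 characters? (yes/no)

yes

Run of M on the first 1 characters of w = 0:
  step 0: p0  (start)
  step 1: p0  (read 0: p0→p0)

After x (step 0): p0. After xy (step 1): p0.
They match, so y = 0 drives M around a cycle from p0 back to itself; pumping y any number of times keeps M in p0 before reading z, and xyⁱz ∈ L(M) for every i ≥ 0.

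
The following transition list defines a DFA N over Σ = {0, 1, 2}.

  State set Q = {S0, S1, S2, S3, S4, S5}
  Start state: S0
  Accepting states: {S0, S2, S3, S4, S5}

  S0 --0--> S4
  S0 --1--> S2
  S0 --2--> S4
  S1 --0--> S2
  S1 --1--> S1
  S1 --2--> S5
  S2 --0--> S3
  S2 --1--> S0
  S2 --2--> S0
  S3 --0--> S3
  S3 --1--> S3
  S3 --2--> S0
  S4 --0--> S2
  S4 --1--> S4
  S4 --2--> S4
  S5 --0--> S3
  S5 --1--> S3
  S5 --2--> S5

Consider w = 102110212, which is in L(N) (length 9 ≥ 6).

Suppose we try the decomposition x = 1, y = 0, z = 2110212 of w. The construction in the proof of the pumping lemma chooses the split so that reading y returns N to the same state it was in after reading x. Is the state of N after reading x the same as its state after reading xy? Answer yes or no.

Run of N on the first 2 characters of w = 1 0:
  step 0: S0  (start)
  step 1: S2  (read 1: S0→S2)
  step 2: S3  (read 0: S2→S3)

After x (step 1): S2. After xy (step 2): S3.
They differ (S2 ≠ S3), so y is not a cycle from the state after x; this split is not the one the pumping-lemma construction produces, and pumping y need not keep the string in L(N).

no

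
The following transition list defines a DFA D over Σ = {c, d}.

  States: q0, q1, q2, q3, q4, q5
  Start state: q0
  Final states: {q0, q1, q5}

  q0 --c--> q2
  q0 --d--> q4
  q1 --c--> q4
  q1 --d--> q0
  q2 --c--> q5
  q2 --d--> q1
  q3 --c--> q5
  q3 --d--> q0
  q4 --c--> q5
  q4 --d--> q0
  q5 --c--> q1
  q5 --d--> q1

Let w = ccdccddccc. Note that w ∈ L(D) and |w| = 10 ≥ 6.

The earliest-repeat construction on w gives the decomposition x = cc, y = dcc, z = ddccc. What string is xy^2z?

ccdccdccddccc

xy^2z = cc·dcc·dcc·ddccc = ccdccdccddccc.
Reading y = dcc takes D from q5 back to q5, so after x·y·y the machine is still in q5, and z then leads to the accepting state q1. Hence ccdccdccddccc ∈ L(D).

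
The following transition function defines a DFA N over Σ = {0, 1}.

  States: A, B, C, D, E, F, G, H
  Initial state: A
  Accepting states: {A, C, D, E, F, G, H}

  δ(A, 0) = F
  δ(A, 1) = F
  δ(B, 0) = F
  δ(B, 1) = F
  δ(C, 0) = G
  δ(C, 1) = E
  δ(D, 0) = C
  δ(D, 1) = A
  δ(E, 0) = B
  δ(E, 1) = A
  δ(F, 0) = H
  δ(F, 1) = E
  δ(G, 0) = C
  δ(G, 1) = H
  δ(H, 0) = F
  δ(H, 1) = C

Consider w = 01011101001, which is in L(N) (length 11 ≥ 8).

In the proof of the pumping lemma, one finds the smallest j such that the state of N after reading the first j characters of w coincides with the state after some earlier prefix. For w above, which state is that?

F

Run of N on w = 0 1 0 1 1 1 0 1 0 0 1:
  step 0: A  (start)
  step 1: F  (read 0: A→F)
  step 2: E  (read 1: F→E)
  step 3: B  (read 0: E→B)
  step 4: F  (read 1: B→F)   ← first repeat (F seen earlier)
  step 5: E  (read 1: F→E)
  step 6: A  (read 1: E→A)
  step 7: F  (read 0: A→F)
  step 8: E  (read 1: F→E)
  step 9: B  (read 0: E→B)
  step 10: F  (read 0: B→F)
  step 11: E  (read 1: F→E)

The earliest repeat is at step j = 4: N is in F, which it already visited at step i = 1.
The DFA has 8 states, so the proof of the pumping lemma guarantees a repeated state among the first 8+1 visited; the segment between the two visits is the pumpable y.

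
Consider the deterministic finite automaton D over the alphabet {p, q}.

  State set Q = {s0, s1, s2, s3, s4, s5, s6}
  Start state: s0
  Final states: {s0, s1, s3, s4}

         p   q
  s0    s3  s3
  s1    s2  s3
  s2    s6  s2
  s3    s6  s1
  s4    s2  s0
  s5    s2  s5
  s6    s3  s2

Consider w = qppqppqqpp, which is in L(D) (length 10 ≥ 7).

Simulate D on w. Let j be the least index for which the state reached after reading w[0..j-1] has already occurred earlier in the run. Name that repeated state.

s3

Run of D on w = q p p q p p q q p p:
  step 0: s0  (start)
  step 1: s3  (read q: s0→s3)
  step 2: s6  (read p: s3→s6)
  step 3: s3  (read p: s6→s3)   ← first repeat (s3 seen earlier)
  step 4: s1  (read q: s3→s1)
  step 5: s2  (read p: s1→s2)
  step 6: s6  (read p: s2→s6)
  step 7: s2  (read q: s6→s2)
  step 8: s2  (read q: s2→s2)
  step 9: s6  (read p: s2→s6)
  step 10: s3  (read p: s6→s3)

The earliest repeat is at step j = 3: D is in s3, which it already visited at step i = 1.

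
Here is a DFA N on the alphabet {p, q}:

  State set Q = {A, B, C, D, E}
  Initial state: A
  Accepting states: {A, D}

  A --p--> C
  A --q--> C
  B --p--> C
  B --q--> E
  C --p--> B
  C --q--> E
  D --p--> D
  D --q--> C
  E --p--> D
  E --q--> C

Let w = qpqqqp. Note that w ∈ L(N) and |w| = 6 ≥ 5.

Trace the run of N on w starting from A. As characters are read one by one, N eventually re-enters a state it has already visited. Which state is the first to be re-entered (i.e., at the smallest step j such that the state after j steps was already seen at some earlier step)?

C

Run of N on w = q p q q q p:
  step 0: A  (start)
  step 1: C  (read q: A→C)
  step 2: B  (read p: C→B)
  step 3: E  (read q: B→E)
  step 4: C  (read q: E→C)   ← first repeat (C seen earlier)
  step 5: E  (read q: C→E)
  step 6: D  (read p: E→D)

The earliest repeat is at step j = 4: N is in C, which it already visited at step i = 1.
With |Q| = 5, pigeonhole forces a state repeat no later than step 5; the substring read between the first and second visits to that state can be pumped.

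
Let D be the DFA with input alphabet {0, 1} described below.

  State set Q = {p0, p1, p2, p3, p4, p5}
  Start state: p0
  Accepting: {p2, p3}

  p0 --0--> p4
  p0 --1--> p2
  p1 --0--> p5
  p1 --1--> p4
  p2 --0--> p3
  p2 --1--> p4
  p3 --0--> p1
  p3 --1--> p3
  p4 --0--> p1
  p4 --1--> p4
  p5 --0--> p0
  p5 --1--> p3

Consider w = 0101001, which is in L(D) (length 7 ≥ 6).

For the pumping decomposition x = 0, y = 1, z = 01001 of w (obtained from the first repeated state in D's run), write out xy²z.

01101001

xy^2z = 0·1·1·01001 = 01101001.
Reading y = 1 takes D from p4 back to p4, so after x·y·y the machine is still in p4, and z then leads to the accepting state p3. Hence 01101001 ∈ L(D).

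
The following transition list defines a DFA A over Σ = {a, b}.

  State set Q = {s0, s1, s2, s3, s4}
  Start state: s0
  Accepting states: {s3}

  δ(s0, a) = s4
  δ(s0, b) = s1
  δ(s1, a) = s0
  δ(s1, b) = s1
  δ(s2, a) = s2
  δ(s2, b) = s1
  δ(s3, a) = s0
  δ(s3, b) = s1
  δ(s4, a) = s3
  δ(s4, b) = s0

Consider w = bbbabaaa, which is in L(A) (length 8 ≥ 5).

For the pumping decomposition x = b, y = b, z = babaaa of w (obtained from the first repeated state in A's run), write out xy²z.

xy^2z = b·b·b·babaaa = bbbbabaaa.
Reading y = b takes A from s1 back to s1, so after x·y·y the machine is still in s1, and z then leads to the accepting state s3. Hence bbbbabaaa ∈ L(A).

bbbbabaaa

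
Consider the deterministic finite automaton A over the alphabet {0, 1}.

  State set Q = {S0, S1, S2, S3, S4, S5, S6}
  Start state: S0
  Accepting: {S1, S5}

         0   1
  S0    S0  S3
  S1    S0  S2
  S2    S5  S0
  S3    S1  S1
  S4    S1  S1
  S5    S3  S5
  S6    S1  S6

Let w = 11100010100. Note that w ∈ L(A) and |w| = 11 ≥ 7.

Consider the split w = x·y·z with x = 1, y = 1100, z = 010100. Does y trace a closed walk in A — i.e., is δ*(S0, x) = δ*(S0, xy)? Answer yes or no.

State sequence: S0 -1-> S3 -1-> S1 -1-> S2 -0-> S5 -0-> S3

After x (step 1): S3. After xy (step 5): S3.
They match, so y = 1100 drives A around a cycle from S3 back to itself; pumping y any number of times keeps A in S3 before reading z, and xyⁱz ∈ L(A) for every i ≥ 0.

yes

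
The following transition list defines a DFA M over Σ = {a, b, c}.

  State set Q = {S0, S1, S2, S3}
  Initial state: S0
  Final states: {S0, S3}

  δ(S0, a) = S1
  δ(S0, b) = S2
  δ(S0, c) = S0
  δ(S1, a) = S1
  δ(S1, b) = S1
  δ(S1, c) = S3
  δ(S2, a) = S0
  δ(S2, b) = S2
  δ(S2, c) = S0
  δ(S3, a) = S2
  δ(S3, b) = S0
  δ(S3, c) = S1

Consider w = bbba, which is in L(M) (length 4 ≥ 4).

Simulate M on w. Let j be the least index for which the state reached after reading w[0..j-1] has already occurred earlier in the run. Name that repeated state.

State sequence: S0 -b-> S2 -b-> S2 -b-> S2 -a-> S0
First repeat at step 2: S2 was already visited.

The earliest repeat is at step j = 2: M is in S2, which it already visited at step i = 1.

S2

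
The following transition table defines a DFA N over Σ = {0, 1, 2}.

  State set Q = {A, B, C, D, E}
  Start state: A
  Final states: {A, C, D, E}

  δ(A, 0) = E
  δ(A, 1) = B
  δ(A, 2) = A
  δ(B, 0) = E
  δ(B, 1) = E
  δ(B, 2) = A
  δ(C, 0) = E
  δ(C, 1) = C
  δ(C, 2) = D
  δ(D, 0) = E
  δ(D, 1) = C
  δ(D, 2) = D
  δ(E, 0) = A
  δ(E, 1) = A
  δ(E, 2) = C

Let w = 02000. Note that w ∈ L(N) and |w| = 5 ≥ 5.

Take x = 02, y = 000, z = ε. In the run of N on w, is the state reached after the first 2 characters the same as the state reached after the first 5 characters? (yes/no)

no

State sequence: A -0-> E -2-> C -0-> E -0-> A -0-> E

After x (step 2): C. After xy (step 5): E.
They differ (C ≠ E), so y is not a cycle from the state after x; this split is not the one the pumping-lemma construction produces, and pumping y need not keep the string in L(N).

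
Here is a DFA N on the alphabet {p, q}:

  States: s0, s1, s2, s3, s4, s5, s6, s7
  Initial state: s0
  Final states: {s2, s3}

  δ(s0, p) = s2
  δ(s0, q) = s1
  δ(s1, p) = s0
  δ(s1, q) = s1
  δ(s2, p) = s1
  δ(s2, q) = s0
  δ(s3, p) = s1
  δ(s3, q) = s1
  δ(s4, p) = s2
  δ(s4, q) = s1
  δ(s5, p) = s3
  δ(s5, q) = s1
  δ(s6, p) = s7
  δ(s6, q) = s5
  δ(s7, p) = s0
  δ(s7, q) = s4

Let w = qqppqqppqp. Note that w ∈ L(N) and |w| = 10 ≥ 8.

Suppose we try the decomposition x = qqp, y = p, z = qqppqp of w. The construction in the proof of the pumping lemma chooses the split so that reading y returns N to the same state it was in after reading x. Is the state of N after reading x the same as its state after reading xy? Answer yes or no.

no

Run of N on the first 4 characters of w = q q p p:
  step 0: s0  (start)
  step 1: s1  (read q: s0→s1)
  step 2: s1  (read q: s1→s1)
  step 3: s0  (read p: s1→s0)
  step 4: s2  (read p: s0→s2)

After x (step 3): s0. After xy (step 4): s2.
They differ (s0 ≠ s2), so y is not a cycle from the state after x; this split is not the one the pumping-lemma construction produces, and pumping y need not keep the string in L(N).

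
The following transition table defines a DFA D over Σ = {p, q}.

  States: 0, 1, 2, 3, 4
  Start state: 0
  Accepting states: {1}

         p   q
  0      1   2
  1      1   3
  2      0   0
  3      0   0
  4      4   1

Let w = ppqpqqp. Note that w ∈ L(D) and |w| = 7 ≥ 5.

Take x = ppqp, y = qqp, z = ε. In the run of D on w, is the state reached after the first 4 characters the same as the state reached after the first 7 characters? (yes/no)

Run of D on the first 7 characters of w = p p q p q q p:
  step 0: 0  (start)
  step 1: 1  (read p: 0→1)
  step 2: 1  (read p: 1→1)
  step 3: 3  (read q: 1→3)
  step 4: 0  (read p: 3→0)
  step 5: 2  (read q: 0→2)
  step 6: 0  (read q: 2→0)
  step 7: 1  (read p: 0→1)

After x (step 4): 0. After xy (step 7): 1.
They differ (0 ≠ 1), so y is not a cycle from the state after x; this split is not the one the pumping-lemma construction produces, and pumping y need not keep the string in L(D).

no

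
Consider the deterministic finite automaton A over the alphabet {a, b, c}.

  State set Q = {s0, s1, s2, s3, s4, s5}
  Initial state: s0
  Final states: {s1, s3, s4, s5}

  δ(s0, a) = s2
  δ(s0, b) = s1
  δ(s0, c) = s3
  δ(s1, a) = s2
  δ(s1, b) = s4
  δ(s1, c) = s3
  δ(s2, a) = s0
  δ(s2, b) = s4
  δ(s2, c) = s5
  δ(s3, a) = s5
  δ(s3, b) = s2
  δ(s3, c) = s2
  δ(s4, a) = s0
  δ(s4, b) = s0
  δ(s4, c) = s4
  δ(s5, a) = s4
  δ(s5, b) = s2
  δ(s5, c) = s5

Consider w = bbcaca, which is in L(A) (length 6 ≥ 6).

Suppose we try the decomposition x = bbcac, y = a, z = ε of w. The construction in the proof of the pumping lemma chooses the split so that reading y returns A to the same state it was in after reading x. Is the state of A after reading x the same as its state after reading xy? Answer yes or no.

State sequence: s0 -b-> s1 -b-> s4 -c-> s4 -a-> s0 -c-> s3 -a-> s5

After x (step 5): s3. After xy (step 6): s5.
They differ (s3 ≠ s5), so y is not a cycle from the state after x; this split is not the one the pumping-lemma construction produces, and pumping y need not keep the string in L(A).

no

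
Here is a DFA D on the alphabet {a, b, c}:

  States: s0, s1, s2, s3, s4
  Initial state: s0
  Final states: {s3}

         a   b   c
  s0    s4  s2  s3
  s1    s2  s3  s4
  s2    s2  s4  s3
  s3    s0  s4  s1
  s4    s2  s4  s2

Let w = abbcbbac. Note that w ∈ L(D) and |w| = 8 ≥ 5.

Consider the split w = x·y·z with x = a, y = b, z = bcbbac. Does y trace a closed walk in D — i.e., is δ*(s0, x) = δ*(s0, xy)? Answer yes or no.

State sequence: s0 -a-> s4 -b-> s4

After x (step 1): s4. After xy (step 2): s4.
They match, so y = b drives D around a cycle from s4 back to itself; pumping y any number of times keeps D in s4 before reading z, and xyⁱz ∈ L(D) for every i ≥ 0.

yes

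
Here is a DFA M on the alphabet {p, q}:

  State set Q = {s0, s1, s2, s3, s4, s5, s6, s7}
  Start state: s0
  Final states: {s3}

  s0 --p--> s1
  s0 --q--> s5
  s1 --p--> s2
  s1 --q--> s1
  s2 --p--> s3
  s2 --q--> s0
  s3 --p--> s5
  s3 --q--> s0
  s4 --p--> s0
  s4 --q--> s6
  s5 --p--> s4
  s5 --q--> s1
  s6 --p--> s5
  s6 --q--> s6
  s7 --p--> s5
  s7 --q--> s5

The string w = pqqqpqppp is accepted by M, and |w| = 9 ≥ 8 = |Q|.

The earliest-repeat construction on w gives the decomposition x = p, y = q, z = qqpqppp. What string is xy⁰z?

xy⁰z = xz = p·qqpqppp = pqqpqppp.
Reading y = q takes M from s1 back to s1, so after x the machine is still in s1, and z then leads to the accepting state s3. Hence pqqpqppp ∈ L(M).

pqqpqppp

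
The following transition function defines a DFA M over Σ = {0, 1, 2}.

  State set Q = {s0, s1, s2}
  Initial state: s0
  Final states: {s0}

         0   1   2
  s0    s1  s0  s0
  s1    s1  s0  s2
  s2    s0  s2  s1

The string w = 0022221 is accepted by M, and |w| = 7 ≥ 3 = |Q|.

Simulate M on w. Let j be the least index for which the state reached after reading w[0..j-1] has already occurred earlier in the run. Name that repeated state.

State sequence: s0 -0-> s1 -0-> s1 -2-> s2 -2-> s1 -2-> s2 -2-> s1 -1-> s0
First repeat at step 2: s1 was already visited.

The earliest repeat is at step j = 2: M is in s1, which it already visited at step i = 1.
The DFA has 3 states, so the proof of the pumping lemma guarantees a repeated state among the first 3+1 visited; the segment between the two visits is the pumpable y.

s1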